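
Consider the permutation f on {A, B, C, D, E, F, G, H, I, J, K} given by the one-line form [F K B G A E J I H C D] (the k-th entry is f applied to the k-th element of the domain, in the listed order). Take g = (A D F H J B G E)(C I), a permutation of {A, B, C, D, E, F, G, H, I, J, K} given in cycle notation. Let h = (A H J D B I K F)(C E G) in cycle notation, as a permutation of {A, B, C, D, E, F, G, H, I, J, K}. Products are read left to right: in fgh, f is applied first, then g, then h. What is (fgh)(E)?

Chase E: f(E) = A; g(A) = D; h(D) = B. Hence (fgh)(E) = B.

B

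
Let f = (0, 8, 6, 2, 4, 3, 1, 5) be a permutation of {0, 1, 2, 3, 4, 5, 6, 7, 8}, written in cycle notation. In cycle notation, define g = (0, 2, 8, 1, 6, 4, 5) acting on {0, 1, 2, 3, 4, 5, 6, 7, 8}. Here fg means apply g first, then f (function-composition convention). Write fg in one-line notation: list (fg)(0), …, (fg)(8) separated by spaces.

4 2 6 1 0 8 3 7 5

(fg)(x) = f(g(x)). Computing each image: f(g(0)) = f(2) = 4, f(g(1)) = f(6) = 2, f(g(2)) = f(8) = 6, f(g(3)) = f(3) = 1, f(g(4)) = f(5) = 0, f(g(5)) = f(0) = 8, f(g(6)) = f(4) = 3, f(g(7)) = f(7) = 7, f(g(8)) = f(1) = 5.
Hence fg = [4 2 6 1 0 8 3 7 5].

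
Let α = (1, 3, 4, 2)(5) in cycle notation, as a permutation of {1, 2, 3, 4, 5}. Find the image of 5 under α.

5

The 1-cycle (5) fixes 5, so α(5) = 5.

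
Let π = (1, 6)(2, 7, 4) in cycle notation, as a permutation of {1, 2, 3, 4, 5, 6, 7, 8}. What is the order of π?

The cycle type of π is (3, 2, 1, 1, 1).
The order is lcm(3, 2) = 6.

6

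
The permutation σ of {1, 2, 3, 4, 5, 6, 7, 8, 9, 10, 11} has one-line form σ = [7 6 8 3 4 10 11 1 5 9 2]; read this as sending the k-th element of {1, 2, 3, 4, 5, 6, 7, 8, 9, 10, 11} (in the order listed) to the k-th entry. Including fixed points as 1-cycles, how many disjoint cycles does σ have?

The cycle decomposition is (1, 7, 11, 2, 6, 10, 9, 5, 4, 3, 8), which has 1 cycle (counting 1-cycles).

1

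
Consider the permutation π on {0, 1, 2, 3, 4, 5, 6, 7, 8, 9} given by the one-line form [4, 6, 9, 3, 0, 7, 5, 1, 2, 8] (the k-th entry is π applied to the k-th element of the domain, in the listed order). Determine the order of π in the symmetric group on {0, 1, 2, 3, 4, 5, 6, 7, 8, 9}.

12

Writing π as disjoint cycles, the cycle lengths are 4, 3, 2, 1.
The order of π is the least common multiple of its cycle lengths: lcm(4, 3, 2) = 12.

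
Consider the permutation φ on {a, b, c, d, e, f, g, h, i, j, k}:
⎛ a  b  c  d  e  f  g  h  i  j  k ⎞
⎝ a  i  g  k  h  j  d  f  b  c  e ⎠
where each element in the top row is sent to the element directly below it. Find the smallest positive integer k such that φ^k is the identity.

Writing φ as disjoint cycles, the cycle lengths are 8, 2, 1.
The order of φ is the least common multiple of its cycle lengths: lcm(8, 2) = 8.

8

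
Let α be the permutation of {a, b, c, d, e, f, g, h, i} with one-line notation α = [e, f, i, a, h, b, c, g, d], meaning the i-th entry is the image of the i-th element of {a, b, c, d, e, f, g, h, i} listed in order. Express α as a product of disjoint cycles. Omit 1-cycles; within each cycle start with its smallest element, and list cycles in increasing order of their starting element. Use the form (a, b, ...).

(a, e, h, g, c, i, d)(b, f)

Iterating α from a gives a → e → h → g → c → i → d → a; that is the 7-cycle (a, e, h, g, c, i, d).
Repeating from the next unused element and collecting all non-trivial cycles gives (a, e, h, g, c, i, d)(b, f).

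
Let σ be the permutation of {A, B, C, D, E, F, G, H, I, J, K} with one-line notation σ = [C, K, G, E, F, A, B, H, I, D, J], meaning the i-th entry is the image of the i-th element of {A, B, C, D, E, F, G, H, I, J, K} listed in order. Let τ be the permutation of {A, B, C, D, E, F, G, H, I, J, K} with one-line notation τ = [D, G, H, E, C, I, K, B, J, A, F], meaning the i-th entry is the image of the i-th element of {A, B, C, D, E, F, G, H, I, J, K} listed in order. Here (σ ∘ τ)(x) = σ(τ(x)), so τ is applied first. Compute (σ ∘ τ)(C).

H

First apply τ: τ(C) = H, then σ(H) = H. Thus (σ ∘ τ)(C) = H.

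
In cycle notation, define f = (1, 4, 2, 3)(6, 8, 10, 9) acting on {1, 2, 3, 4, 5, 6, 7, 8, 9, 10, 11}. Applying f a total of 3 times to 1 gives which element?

1 lies in the 4-cycle (1, 4, 2, 3).
Advancing 3 steps from 1: 1 → 4 → 2 → 3.

3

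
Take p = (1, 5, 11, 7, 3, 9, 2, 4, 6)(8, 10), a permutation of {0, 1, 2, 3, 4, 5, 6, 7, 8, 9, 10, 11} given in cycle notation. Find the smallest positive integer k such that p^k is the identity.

18

The disjoint cycles have lengths 9, 2, 1.
Since disjoint cycles commute, ord(p) = lcm(9, 2) = 18.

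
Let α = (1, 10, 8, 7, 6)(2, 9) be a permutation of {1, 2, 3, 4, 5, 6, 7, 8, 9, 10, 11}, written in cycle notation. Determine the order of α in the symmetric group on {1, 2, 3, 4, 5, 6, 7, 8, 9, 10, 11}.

The cycle type of α is (5, 2, 1, 1, 1, 1).
Since disjoint cycles commute, ord(α) = lcm(5, 2) = 10.

10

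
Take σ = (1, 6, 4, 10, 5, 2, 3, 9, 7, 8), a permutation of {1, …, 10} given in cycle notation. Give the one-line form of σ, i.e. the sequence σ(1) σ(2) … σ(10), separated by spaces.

6 3 9 10 2 4 8 1 7 5

Image by image: 1↦6, 2↦3, 3↦9, 4↦10, 5↦2, 6↦4, 7↦8, 8↦1, 9↦7, 10↦5.
Listing these in domain order gives 6 3 9 10 2 4 8 1 7 5.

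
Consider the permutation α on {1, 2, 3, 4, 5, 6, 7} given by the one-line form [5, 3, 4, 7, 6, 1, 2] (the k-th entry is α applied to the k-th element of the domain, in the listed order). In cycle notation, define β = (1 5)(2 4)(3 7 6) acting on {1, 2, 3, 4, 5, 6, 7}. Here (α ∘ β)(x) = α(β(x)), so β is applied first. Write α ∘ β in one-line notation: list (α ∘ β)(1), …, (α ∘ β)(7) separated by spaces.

6 7 2 3 5 4 1

For each element, apply β then α: 1 → 5 → 6; 2 → 4 → 7; 3 → 7 → 2; 4 → 2 → 3; 5 → 1 → 5; 6 → 3 → 4; 7 → 6 → 1.
So α ∘ β in one-line form is 6 7 2 3 5 4 1.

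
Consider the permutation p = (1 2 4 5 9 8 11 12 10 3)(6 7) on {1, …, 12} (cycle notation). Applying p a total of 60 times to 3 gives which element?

3

3 lies in the 10-cycle (1 2 4 5 9 8 11 12 10 3).
Powers repeat with period 10 on this cycle, and 60 mod 10 = 0, so p^60(3) = p^0(3).
So p^60(3) = 3.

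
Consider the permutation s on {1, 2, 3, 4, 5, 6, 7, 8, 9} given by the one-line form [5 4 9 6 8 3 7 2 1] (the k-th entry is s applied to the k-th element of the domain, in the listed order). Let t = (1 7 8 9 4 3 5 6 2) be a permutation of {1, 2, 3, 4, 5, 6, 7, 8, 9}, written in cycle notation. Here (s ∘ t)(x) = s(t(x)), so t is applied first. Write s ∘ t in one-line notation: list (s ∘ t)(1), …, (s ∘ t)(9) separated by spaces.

For each element, apply t then s: 1 → 7 → 7; 2 → 1 → 5; 3 → 5 → 8; 4 → 3 → 9; 5 → 6 → 3; 6 → 2 → 4; 7 → 8 → 2; 8 → 9 → 1; 9 → 4 → 6.
Collecting the images, s ∘ t = [7 5 8 9 3 4 2 1 6].

7 5 8 9 3 4 2 1 6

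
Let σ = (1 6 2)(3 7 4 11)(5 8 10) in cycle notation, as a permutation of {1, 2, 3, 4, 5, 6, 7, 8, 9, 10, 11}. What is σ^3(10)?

10

10 lies in the 3-cycle (5 8 10).
On a 3-cycle, σ^3 is the identity, so σ^3 = σ^0 there (3 ≡ 0 mod 3).
So σ^3(10) = 10.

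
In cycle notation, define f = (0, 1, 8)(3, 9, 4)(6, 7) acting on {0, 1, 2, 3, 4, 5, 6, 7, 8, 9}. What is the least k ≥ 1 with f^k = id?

The cycle type of f is (3, 3, 2, 1, 1).
The order of f is the least common multiple of its cycle lengths: lcm(3, 3, 2) = 6.

6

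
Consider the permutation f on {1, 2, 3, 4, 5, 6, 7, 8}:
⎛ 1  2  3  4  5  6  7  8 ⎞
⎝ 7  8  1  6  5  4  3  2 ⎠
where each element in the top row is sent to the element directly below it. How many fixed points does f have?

1

The fixed points (elements with f(x) = x) are {5}, so there is 1.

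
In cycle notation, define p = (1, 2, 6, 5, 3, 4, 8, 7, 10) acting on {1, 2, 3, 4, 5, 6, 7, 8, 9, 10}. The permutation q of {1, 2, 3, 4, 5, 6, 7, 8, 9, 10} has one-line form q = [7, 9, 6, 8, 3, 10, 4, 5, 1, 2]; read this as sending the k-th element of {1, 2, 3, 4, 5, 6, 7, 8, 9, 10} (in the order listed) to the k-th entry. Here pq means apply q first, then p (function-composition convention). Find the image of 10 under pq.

6

q(10) = 2, then p(2) = 6; composing gives (pq)(10) = 6.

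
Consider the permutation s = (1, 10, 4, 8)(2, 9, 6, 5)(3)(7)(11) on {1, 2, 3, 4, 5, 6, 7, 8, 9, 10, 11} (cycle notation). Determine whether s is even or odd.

even

The cycle lengths are 4, 4, 1, 1, 1.
A cycle of length ℓ contributes ℓ−1 transpositions, so s is a product of 3 + 3 = 6 transpositions — even.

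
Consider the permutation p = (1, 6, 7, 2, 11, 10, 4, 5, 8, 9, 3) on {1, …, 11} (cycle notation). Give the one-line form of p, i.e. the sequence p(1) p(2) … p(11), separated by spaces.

6 11 1 5 8 7 2 9 3 4 10

Reading each image from the cycles: 1→6, 2→11, 3→1, 4→5, 5→8, 6→7, 7→2, 8→9, 9→3, 10→4, 11→10.
So the one-line form is 6 11 1 5 8 7 2 9 3 4 10.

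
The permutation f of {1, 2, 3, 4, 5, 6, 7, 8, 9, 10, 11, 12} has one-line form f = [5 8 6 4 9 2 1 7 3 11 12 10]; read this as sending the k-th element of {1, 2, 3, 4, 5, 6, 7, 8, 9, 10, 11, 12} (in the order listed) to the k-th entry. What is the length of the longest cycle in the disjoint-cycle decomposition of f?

8

Decomposing into disjoint cycles gives (1 5 9 3 6 2 8 7)(10 11 12); the longest has length 8.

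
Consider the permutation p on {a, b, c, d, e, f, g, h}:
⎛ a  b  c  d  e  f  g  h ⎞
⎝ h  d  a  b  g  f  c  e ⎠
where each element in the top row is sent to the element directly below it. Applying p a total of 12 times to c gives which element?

Tracing c → a → … returns to c after 5 steps, so c lies in a 5-cycle (a, h, e, g, c).
Powers repeat with period 5 on this cycle, and 12 mod 5 = 2, so p^12(c) = p^2(c).
Advancing 2 steps from c: c → a → h.

h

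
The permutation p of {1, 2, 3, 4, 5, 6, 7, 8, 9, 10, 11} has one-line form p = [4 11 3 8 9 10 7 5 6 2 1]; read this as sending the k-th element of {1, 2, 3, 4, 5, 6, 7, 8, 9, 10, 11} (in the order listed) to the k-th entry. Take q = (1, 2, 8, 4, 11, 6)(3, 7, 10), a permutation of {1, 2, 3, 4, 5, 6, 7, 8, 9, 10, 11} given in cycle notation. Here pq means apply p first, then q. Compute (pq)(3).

7

(pq)(3) = q(p(3)). p(3) = 3, then q(3) = 7. So (pq)(3) = 7.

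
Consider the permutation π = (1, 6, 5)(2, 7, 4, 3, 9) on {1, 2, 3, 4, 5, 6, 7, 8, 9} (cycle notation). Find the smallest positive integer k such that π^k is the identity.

15

The cycle type of π is (5, 3, 1).
The order is lcm(5, 3) = 15.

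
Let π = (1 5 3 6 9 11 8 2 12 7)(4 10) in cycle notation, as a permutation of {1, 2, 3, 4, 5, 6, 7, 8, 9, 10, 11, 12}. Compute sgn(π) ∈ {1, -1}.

The cycle lengths are 10, 2.
A cycle is odd iff its length is even; π has 2 even-length cycles, so sgn(π) = (−1)^2 and π is even.

1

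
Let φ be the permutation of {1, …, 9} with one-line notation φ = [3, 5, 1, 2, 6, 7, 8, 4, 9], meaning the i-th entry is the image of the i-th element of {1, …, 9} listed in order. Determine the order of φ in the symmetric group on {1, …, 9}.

Decomposing into disjoint cycles gives cycle lengths 6, 2, 1.
The order of φ is the least common multiple of its cycle lengths: lcm(6, 2) = 6.

6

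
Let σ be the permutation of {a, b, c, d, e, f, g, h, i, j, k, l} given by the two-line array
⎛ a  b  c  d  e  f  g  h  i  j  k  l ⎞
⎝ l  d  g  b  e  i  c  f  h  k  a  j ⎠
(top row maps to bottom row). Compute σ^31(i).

Tracing i → h → … returns to i after 3 steps, so i lies in a 3-cycle (f i h).
Since the cycle has length 3, σ^31 acts on it the same as σ^1 (31 mod 3 = 1).
Advancing 1 step from i: i → h.

h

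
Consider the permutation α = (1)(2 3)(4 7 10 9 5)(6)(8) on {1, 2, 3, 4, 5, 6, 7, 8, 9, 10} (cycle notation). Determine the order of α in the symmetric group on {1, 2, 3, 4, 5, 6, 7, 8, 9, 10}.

10

The disjoint cycles have lengths 5, 2, 1, 1, 1.
The order of α is the least common multiple of its cycle lengths: lcm(5, 2) = 10.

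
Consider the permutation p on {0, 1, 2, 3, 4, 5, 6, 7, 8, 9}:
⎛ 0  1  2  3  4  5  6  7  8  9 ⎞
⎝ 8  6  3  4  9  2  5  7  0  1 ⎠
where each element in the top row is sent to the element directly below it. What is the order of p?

14

Writing p as disjoint cycles, the cycle lengths are 7, 2, 1.
The order is lcm(7, 2) = 14.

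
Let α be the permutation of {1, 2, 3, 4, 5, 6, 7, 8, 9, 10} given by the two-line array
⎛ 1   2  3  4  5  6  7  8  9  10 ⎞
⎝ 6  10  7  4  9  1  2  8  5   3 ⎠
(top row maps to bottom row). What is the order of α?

4

Decomposing into disjoint cycles gives cycle lengths 4, 2, 2, 1, 1.
The order is lcm(4, 2, 2) = 4.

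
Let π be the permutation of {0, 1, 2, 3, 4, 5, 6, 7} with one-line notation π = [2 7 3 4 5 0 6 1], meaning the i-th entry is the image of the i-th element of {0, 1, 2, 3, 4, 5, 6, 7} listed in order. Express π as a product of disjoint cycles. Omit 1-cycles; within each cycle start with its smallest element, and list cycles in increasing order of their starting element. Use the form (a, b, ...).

From 0: 0 → 2 → 3 → 4 → 5 → 0, closing the cycle (0, 2, 3, 4, 5).
Continuing from each remaining unvisited element yields (0, 2, 3, 4, 5)(1, 7).

(0, 2, 3, 4, 5)(1, 7)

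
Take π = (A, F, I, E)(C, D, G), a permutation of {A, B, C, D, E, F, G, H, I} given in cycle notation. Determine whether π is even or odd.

odd

The cycle lengths are 4, 3, 1, 1.
A cycle of length ℓ contributes ℓ−1 transpositions, so π is a product of 3 + 2 = 5 transpositions — odd.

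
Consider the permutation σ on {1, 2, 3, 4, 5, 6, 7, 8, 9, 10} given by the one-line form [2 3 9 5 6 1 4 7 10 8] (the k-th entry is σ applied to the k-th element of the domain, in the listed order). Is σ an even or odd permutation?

odd

In disjoint-cycle form the cycle lengths are 10.
A cycle is odd iff its length is even; σ has 1 even-length cycle, so sgn(σ) = (−1)^1 and σ is odd.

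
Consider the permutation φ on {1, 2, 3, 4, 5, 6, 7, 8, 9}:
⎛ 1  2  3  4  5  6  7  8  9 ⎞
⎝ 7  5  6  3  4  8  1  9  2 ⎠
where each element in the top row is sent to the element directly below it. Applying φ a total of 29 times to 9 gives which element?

2

Tracing 9 → 2 → … returns to 9 after 7 steps, so 9 lies in a 7-cycle (2 5 4 3 6 8 9).
Since the cycle has length 7, φ^29 acts on it the same as φ^1 (29 mod 7 = 1).
Advancing 1 step from 9: 9 → 2.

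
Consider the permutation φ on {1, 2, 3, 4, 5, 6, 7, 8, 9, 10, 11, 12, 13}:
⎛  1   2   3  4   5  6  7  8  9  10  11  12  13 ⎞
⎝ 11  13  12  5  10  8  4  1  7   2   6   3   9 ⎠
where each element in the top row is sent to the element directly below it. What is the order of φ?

28

Writing φ as disjoint cycles, the cycle lengths are 7, 4, 2.
The order is lcm(7, 4, 2) = 28.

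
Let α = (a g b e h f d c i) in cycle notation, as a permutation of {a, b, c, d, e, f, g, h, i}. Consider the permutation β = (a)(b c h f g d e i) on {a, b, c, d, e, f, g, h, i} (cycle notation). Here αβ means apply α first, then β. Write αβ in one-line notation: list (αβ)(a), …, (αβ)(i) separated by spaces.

d i b h f e c g a

For each element, apply α then β: a → g → d; b → e → i; c → i → b; d → c → h; e → h → f; f → d → e; g → b → c; h → f → g; i → a → a.
So αβ in one-line form is d i b h f e c g a.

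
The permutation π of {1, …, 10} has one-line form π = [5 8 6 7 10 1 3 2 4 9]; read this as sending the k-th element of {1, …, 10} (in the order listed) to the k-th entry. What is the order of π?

8

The disjoint-cycle form of π has cycle lengths 8, 2.
The order of π is the least common multiple of its cycle lengths: lcm(8, 2) = 8.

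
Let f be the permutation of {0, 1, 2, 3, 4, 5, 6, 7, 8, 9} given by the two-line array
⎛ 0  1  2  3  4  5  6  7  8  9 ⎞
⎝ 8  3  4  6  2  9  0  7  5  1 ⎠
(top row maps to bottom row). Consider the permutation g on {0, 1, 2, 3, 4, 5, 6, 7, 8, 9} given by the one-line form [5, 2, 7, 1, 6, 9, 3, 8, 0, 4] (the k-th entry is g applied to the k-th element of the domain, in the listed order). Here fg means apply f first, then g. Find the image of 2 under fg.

f(2) = 4, then g(4) = 6; composing gives (fg)(2) = 6.

6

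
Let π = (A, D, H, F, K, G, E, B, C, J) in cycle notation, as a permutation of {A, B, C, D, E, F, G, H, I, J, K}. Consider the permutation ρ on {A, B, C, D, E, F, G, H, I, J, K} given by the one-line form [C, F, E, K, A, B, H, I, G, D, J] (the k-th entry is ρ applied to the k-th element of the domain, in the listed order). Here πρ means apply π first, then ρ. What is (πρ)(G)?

π(G) = E, then ρ(E) = A; composing gives (πρ)(G) = A.

A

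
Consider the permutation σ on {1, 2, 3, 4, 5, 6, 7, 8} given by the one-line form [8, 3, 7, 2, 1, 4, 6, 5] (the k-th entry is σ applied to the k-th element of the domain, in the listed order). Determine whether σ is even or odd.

even

In disjoint-cycle form the cycle lengths are 5, 3.
A cycle of length ℓ contributes ℓ−1 transpositions, so σ is a product of 4 + 2 = 6 transpositions — even.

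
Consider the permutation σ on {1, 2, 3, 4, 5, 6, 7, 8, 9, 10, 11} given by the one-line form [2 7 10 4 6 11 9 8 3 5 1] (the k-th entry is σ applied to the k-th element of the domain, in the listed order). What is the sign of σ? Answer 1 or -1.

In disjoint-cycle form the cycle lengths are 9, 1, 1.
A cycle is odd iff its length is even; σ has 0 even-length cycles, so sgn(σ) = (−1)^0 and σ is even.

1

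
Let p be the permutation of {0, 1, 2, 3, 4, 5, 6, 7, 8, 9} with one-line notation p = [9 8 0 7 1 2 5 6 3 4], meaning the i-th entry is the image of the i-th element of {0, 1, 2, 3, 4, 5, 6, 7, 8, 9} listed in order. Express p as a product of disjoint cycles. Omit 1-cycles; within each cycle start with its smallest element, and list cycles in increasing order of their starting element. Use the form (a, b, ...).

Start at 0 and follow images: 0 → 9 → 4 → 1 → 8 → 3 → 7 → 6 → 5 → 2 → 0, giving the cycle (0, 9, 4, 1, 8, 3, 7, 6, 5, 2).
Repeating from the next unused element and collecting all non-trivial cycles gives (0, 9, 4, 1, 8, 3, 7, 6, 5, 2).

(0, 9, 4, 1, 8, 3, 7, 6, 5, 2)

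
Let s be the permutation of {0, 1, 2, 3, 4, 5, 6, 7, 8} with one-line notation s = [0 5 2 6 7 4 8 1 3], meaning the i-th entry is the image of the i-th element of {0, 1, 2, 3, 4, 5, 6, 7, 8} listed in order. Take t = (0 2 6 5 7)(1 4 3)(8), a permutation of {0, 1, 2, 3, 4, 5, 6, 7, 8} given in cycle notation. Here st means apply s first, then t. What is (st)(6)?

First apply s: s(6) = 8, then t(8) = 8. Thus (st)(6) = 8.

8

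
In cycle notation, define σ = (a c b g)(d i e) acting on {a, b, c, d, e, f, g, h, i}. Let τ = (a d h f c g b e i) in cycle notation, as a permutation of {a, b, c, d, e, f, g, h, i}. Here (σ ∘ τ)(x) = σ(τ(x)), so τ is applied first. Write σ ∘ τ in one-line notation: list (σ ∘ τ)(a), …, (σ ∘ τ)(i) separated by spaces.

(σ ∘ τ)(x) = σ(τ(x)). Computing each image: σ(τ(a)) = σ(d) = i, σ(τ(b)) = σ(e) = d, σ(τ(c)) = σ(g) = a, σ(τ(d)) = σ(h) = h, σ(τ(e)) = σ(i) = e, σ(τ(f)) = σ(c) = b, σ(τ(g)) = σ(b) = g, σ(τ(h)) = σ(f) = f, σ(τ(i)) = σ(a) = c.
Hence σ ∘ τ = [i d a h e b g f c].

i d a h e b g f c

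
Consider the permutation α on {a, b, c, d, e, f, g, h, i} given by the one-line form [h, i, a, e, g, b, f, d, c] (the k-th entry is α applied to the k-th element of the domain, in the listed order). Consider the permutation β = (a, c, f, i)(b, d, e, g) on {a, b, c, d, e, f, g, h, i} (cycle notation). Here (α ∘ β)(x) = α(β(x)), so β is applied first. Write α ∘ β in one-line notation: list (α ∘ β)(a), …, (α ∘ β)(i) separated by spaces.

a e b g f c i d h

(α ∘ β)(x) = α(β(x)). Computing each image: α(β(a)) = α(c) = a, α(β(b)) = α(d) = e, α(β(c)) = α(f) = b, α(β(d)) = α(e) = g, α(β(e)) = α(g) = f, α(β(f)) = α(i) = c, α(β(g)) = α(b) = i, α(β(h)) = α(h) = d, α(β(i)) = α(a) = h.
Hence α ∘ β = [a e b g f c i d h].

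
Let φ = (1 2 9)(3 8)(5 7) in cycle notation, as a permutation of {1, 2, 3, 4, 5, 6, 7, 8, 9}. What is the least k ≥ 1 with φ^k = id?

6

The cycle type of φ is (3, 2, 2, 1, 1).
The order is lcm(3, 2, 2) = 6.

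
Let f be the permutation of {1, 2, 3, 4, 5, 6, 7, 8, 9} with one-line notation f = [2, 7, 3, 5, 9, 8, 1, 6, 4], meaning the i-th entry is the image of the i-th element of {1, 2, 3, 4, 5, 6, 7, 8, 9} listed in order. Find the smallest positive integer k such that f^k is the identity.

6

The disjoint-cycle form of f has cycle lengths 3, 3, 2, 1.
The order is lcm(3, 3, 2) = 6.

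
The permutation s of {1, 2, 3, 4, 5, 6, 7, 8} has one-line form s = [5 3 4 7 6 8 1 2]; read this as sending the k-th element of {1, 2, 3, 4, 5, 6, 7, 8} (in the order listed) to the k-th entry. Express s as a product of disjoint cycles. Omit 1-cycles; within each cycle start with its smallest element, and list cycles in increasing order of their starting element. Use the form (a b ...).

Iterating s from 1 gives 1 → 5 → 6 → 8 → 2 → 3 → 4 → 7 → 1; that is the 8-cycle (1 5 6 8 2 3 4 7).
Repeating from the next unused element and collecting all non-trivial cycles gives (1 5 6 8 2 3 4 7).

(1 5 6 8 2 3 4 7)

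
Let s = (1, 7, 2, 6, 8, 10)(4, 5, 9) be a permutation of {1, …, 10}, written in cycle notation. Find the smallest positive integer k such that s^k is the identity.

6

The cycle type of s is (6, 3, 1).
The order of s is the least common multiple of its cycle lengths: lcm(6, 3) = 6.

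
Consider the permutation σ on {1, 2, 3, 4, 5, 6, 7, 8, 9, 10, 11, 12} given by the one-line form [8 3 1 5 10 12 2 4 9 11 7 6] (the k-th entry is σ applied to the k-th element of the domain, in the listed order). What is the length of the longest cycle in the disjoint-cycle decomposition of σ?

Decomposing into disjoint cycles gives (1 8 4 5 10 11 7 2 3)(6 12); the longest has length 9.

9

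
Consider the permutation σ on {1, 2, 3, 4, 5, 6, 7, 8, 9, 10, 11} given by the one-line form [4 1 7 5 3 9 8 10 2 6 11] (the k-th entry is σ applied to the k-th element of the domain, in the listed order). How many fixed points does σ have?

The fixed points (elements with σ(x) = x) are {11}, so there is 1.

1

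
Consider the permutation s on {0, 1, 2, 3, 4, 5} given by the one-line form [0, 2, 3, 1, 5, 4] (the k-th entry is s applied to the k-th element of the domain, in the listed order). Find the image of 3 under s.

3 is element number 4 of the domain, and entry number 4 of the one-line form is 1, so s(3) = 1.

1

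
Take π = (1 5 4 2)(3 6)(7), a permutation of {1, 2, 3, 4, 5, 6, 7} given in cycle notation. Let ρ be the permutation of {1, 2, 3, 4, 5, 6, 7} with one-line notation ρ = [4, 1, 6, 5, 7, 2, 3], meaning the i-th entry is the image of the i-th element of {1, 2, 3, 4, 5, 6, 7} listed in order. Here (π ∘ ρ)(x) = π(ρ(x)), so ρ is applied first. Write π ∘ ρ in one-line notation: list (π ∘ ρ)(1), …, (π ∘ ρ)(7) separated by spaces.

2 5 3 4 7 1 6

Chase each element through ρ then π: 1 → 4 → 2; 2 → 1 → 5; 3 → 6 → 3; 4 → 5 → 4; 5 → 7 → 7; 6 → 2 → 1; 7 → 3 → 6.
So π ∘ ρ in one-line form is 2 5 3 4 7 1 6.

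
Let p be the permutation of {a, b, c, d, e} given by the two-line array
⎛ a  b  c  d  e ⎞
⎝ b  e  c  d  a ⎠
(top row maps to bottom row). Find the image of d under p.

The entry below d in the array is d, so p(d) = d.

d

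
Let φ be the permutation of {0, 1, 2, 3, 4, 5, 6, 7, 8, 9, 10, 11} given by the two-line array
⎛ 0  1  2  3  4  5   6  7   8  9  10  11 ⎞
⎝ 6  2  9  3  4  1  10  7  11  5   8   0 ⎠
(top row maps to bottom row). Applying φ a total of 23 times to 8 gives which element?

6

Tracing 8 → 11 → … returns to 8 after 5 steps, so 8 lies in a 5-cycle (0 6 10 8 11).
Powers repeat with period 5 on this cycle, and 23 mod 5 = 3, so φ^23(8) = φ^3(8).
Stepping 3 places around the cycle: 8 → 11 → 0 → 6.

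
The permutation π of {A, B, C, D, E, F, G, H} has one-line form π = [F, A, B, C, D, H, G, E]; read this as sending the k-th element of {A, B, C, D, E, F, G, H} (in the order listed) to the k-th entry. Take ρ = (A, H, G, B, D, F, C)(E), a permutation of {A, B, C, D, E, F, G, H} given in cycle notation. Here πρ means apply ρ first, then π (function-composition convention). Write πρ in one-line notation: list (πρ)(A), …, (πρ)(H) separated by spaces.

For each element, apply ρ then π: A → H → E; B → D → C; C → A → F; D → F → H; E → E → D; F → C → B; G → B → A; H → G → G.
Collecting the images, πρ = [E C F H D B A G].

E C F H D B A G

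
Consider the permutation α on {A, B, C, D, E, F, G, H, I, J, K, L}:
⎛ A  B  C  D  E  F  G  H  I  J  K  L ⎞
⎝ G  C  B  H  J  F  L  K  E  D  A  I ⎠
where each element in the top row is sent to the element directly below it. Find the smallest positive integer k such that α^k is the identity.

The disjoint-cycle form of α has cycle lengths 9, 2, 1.
Since disjoint cycles commute, ord(α) = lcm(9, 2) = 18.

18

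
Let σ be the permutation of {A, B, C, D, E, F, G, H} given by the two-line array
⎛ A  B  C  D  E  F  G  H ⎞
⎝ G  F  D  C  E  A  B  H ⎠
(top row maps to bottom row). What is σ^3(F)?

B

Tracing F → A → … returns to F after 4 steps, so F lies in a 4-cycle (A, G, B, F).
Stepping 3 places around the cycle: F → A → G → B.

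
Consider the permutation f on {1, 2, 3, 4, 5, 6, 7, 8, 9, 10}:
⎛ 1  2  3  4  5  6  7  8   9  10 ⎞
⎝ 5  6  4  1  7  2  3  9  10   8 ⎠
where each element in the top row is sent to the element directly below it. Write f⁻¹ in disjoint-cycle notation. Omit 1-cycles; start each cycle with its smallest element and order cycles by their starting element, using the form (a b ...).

(1 4 3 7 5)(2 6)(8 10 9)

First write f in disjoint cycles: (1 5 7 3 4)(2 6)(8 9 10).
The inverse reverses every cycle; in canonical form, f⁻¹ = (1 4 3 7 5)(2 6)(8 10 9).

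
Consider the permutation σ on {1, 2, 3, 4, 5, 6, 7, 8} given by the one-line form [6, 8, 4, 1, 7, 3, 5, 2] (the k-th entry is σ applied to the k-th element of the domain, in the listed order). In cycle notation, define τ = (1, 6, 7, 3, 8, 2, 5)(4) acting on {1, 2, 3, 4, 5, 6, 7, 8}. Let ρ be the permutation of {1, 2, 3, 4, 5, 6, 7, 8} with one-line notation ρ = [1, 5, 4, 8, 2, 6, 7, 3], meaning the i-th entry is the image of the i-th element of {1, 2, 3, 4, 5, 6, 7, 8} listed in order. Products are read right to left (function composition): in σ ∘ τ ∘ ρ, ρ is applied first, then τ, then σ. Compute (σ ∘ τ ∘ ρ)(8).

2

(σ ∘ τ ∘ ρ)(8) = σ(τ(ρ(8))). ρ(8) = 3, then τ(3) = 8, then σ(8) = 2, so the result is 2.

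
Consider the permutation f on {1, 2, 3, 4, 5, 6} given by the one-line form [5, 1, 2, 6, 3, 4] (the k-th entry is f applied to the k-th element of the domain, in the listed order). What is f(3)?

3 is element number 3 of the domain, and entry number 3 of the one-line form is 2, so f(3) = 2.

2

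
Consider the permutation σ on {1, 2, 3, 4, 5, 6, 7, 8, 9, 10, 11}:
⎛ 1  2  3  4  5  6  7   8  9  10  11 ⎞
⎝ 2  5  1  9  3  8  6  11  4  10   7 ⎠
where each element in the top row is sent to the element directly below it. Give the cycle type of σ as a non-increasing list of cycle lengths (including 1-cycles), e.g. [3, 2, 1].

[4, 4, 2, 1]

The disjoint cycles are (1, 2, 5, 3)(4, 9)(6, 8, 11, 7)(10), with lengths 4, 4, 2, 1 in non-increasing order.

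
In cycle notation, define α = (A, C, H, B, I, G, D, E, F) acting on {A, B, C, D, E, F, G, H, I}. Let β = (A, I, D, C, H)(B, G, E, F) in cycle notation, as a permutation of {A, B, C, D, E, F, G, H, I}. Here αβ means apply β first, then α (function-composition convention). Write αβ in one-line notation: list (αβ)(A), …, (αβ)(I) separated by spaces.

(αβ)(x) = α(β(x)). Computing each image: α(β(A)) = α(I) = G, α(β(B)) = α(G) = D, α(β(C)) = α(H) = B, α(β(D)) = α(C) = H, α(β(E)) = α(F) = A, α(β(F)) = α(B) = I, α(β(G)) = α(E) = F, α(β(H)) = α(A) = C, α(β(I)) = α(D) = E.
Hence αβ = [G D B H A I F C E].

G D B H A I F C E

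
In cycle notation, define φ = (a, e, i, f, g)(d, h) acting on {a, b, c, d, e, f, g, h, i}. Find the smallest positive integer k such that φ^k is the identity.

10

The cycle type of φ is (5, 2, 1, 1).
Since disjoint cycles commute, ord(φ) = lcm(5, 2) = 10.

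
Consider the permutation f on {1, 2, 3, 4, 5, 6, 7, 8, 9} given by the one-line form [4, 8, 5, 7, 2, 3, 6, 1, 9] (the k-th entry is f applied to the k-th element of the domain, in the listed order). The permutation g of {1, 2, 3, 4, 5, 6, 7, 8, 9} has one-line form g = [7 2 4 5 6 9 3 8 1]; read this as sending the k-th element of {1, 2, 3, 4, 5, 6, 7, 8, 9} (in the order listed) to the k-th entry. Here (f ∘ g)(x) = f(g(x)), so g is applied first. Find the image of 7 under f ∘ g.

5

(f ∘ g)(7) = f(g(7)). g(7) = 3, then f(3) = 5. So (f ∘ g)(7) = 5.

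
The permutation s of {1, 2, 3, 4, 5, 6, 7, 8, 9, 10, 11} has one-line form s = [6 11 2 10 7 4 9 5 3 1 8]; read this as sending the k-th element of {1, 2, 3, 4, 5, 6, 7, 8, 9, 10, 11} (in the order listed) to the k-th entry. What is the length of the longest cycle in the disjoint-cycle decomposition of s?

Decomposing into disjoint cycles gives (1, 6, 4, 10)(2, 11, 8, 5, 7, 9, 3); the longest has length 7.

7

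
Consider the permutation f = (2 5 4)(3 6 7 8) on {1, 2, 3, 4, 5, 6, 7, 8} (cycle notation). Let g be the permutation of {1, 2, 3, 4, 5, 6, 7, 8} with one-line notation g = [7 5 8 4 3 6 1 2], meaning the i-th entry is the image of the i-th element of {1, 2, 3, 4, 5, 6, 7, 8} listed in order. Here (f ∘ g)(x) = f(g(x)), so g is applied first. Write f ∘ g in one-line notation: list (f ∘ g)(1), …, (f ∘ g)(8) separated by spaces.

8 4 3 2 6 7 1 5

Chase each element through g then f: 1 → 7 → 8; 2 → 5 → 4; 3 → 8 → 3; 4 → 4 → 2; 5 → 3 → 6; 6 → 6 → 7; 7 → 1 → 1; 8 → 2 → 5.
So f ∘ g in one-line form is 8 4 3 2 6 7 1 5.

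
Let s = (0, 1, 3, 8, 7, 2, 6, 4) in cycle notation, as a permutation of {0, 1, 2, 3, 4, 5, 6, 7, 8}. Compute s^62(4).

4 lies in the 8-cycle (0, 1, 3, 8, 7, 2, 6, 4).
Since the cycle has length 8, s^62 acts on it the same as s^6 (62 mod 8 = 6).
Stepping 6 places around the cycle: 4 → 0 → 1 → 3 → 8 → 7 → 2.

2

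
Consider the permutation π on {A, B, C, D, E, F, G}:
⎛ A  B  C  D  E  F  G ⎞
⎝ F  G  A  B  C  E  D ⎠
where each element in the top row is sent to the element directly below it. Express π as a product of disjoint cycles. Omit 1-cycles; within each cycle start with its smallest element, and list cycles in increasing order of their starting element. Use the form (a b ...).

Iterating π from A gives A → F → E → C → A; that is the 4-cycle (A F E C).
Continuing from each remaining unvisited element yields (A F E C)(B G D).

(A F E C)(B G D)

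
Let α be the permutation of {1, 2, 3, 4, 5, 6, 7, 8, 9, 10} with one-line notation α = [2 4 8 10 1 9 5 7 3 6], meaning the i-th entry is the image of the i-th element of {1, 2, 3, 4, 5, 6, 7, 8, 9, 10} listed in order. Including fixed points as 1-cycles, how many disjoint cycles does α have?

1

The cycle decomposition is (1 2 4 10 6 9 3 8 7 5), which has 1 cycle (counting 1-cycles).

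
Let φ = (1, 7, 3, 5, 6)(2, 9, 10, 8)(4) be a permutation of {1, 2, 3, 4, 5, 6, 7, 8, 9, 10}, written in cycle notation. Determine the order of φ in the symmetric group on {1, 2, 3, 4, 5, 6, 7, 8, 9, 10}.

20

The cycle type of φ is (5, 4, 1).
The order is lcm(5, 4) = 20.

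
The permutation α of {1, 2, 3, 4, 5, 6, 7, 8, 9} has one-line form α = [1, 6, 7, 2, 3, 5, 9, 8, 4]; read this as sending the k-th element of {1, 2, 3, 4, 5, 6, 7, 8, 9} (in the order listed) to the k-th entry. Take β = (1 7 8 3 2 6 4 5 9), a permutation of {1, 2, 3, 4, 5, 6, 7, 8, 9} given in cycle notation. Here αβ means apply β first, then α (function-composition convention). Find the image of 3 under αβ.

First apply β: β(3) = 2, then α(2) = 6. Thus (αβ)(3) = 6.

6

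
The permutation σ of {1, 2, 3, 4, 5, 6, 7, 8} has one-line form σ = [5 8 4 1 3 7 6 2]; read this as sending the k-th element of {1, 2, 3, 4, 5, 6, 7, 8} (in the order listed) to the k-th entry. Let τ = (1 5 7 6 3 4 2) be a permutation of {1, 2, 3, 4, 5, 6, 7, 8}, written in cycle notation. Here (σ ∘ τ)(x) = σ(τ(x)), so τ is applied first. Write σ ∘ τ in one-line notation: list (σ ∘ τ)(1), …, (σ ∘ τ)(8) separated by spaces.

(σ ∘ τ)(x) = σ(τ(x)). Computing each image: σ(τ(1)) = σ(5) = 3, σ(τ(2)) = σ(1) = 5, σ(τ(3)) = σ(4) = 1, σ(τ(4)) = σ(2) = 8, σ(τ(5)) = σ(7) = 6, σ(τ(6)) = σ(3) = 4, σ(τ(7)) = σ(6) = 7, σ(τ(8)) = σ(8) = 2.
Hence σ ∘ τ = [3 5 1 8 6 4 7 2].

3 5 1 8 6 4 7 2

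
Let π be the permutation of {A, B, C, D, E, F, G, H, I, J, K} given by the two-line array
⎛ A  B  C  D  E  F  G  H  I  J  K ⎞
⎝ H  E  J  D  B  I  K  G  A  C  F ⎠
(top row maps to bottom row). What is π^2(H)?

Tracing H → G → … returns to H after 6 steps, so H lies in a 6-cycle (A, H, G, K, F, I).
Advancing 2 steps from H: H → G → K.

K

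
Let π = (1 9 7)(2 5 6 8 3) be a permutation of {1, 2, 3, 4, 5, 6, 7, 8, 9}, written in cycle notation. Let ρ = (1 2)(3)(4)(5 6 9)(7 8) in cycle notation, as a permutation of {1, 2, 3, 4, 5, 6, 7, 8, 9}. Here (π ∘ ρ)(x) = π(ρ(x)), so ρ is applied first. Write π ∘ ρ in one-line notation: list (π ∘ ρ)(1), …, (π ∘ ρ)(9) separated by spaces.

5 9 2 4 8 7 3 1 6

Chase each element through ρ then π: 1 → 2 → 5; 2 → 1 → 9; 3 → 3 → 2; 4 → 4 → 4; 5 → 6 → 8; 6 → 9 → 7; 7 → 8 → 3; 8 → 7 → 1; 9 → 5 → 6.
So π ∘ ρ in one-line form is 5 9 2 4 8 7 3 1 6.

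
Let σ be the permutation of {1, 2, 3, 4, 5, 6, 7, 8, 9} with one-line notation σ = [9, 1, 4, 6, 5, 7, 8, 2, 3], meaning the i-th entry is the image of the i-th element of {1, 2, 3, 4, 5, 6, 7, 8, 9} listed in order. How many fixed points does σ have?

The fixed points (elements with σ(x) = x) are {5}, so there is 1.

1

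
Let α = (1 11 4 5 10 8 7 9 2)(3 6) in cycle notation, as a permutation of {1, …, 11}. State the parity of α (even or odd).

odd

The cycle lengths are 9, 2.
A cycle is odd iff its length is even; α has 1 even-length cycle, so sgn(α) = (−1)^1 and α is odd.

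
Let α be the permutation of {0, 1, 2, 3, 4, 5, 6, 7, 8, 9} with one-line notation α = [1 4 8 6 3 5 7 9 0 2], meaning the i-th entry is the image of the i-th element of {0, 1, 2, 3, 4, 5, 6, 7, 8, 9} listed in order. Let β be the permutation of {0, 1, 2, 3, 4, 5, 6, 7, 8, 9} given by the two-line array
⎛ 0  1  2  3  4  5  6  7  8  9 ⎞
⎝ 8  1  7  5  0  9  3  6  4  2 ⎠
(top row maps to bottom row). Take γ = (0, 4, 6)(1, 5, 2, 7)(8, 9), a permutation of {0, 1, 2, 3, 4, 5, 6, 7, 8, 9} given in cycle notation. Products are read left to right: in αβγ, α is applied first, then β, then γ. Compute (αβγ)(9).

1

Chase 9: α(9) = 2; β(2) = 7; γ(7) = 1. Hence (αβγ)(9) = 1.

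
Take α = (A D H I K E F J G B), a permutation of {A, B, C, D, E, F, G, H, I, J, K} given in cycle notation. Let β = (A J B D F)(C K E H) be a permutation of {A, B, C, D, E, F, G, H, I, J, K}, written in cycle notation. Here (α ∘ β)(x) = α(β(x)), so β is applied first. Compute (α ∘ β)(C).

(α ∘ β)(C) = α(β(C)). β(C) = K, then α(K) = E. So (α ∘ β)(C) = E.

E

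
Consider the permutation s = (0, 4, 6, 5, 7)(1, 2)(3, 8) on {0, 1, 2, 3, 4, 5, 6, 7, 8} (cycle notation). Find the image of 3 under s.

8

In the cycle (3, 8), 3 is followed by 8, so s(3) = 8.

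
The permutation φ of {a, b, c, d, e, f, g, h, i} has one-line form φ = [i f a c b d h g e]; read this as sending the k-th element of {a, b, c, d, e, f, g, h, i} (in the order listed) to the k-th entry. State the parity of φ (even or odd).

In disjoint-cycle form the cycle lengths are 7, 2.
A cycle of length ℓ contributes ℓ−1 transpositions, so φ is a product of 6 + 1 = 7 transpositions — odd.

odd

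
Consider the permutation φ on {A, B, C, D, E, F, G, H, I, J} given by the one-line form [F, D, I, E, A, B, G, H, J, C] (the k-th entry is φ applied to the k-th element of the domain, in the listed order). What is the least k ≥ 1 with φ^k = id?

15

Decomposing into disjoint cycles gives cycle lengths 5, 3, 1, 1.
The order of φ is the least common multiple of its cycle lengths: lcm(5, 3) = 15.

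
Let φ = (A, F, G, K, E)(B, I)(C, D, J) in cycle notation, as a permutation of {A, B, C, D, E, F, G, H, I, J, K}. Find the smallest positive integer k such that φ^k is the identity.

30

The disjoint cycles have lengths 5, 3, 2, 1.
The order is lcm(5, 3, 2) = 30.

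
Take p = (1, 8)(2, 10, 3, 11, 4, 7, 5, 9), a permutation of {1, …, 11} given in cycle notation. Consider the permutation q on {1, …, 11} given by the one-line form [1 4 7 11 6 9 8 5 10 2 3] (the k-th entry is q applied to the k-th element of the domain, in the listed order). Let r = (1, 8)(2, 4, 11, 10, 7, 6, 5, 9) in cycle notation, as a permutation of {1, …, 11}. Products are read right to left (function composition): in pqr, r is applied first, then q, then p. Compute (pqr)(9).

Apply the permutations in order: r(9) = 2, then q(2) = 4, then p(4) = 7. So (pqr)(9) = 7.

7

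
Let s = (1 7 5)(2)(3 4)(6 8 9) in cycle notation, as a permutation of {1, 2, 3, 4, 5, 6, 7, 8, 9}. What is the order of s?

The disjoint cycles have lengths 3, 3, 2, 1.
The order of s is the least common multiple of its cycle lengths: lcm(3, 3, 2) = 6.

6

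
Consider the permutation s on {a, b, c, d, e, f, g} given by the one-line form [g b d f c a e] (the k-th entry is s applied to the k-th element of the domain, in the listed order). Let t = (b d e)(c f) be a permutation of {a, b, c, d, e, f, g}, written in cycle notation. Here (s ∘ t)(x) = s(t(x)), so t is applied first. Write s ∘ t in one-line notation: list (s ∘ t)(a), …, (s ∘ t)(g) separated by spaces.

g f a c b d e

(s ∘ t)(x) = s(t(x)). Computing each image: s(t(a)) = s(a) = g, s(t(b)) = s(d) = f, s(t(c)) = s(f) = a, s(t(d)) = s(e) = c, s(t(e)) = s(b) = b, s(t(f)) = s(c) = d, s(t(g)) = s(g) = e.
Hence s ∘ t = [g f a c b d e].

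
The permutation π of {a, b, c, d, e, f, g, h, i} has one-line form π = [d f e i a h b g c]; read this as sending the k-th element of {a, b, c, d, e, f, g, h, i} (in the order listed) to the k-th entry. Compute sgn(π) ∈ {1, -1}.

In disjoint-cycle form the cycle lengths are 5, 4.
A cycle is odd iff its length is even; π has 1 even-length cycle, so sgn(π) = (−1)^1 and π is odd.

-1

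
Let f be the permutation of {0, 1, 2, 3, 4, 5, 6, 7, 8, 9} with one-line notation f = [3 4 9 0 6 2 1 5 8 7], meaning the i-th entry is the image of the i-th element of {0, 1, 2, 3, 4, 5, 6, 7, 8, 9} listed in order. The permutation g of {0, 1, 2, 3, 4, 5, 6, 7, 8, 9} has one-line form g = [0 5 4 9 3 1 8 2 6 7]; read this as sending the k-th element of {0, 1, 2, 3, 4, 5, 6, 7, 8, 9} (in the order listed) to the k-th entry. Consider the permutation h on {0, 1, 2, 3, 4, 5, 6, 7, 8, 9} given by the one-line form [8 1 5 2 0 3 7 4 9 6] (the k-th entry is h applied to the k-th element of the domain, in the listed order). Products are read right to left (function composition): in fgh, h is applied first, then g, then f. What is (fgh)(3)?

6

(fgh)(3) = f(g(h(3))). h(3) = 2, then g(2) = 4, then f(4) = 6, so the result is 6.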